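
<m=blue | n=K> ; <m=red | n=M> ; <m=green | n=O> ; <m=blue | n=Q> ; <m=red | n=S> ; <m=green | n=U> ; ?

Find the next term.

<m=blue | n=W>

M: blue, red, green, blue, red, green → blue (repeats blue → red → green).
N — letters move forward 2 places in the alphabet: K, M, O, Q, S, U → W.
So the next term is <m=blue | n=W>.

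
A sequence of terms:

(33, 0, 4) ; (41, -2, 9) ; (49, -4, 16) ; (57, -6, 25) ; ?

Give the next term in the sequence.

First entry: 33, 41, 49, 57 → 65 (+8 each step).
Second entry: −2 each step; 0, -2, -4, -6 → -8.
Third entry — perfect squares: 2², 3², 4², …: 4, 9, 16, 25 → 36.
Combining the parts gives (65, -8, 36).

(65, -8, 36)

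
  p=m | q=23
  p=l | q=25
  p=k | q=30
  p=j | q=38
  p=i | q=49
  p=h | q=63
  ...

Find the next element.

P — letters move back 1 place in the alphabet: m, l, k, j, i, h → g.
Q: 23, 25, 30, 38, 49, 63 → 80 (differences are 2, 5, 8, … (increasing by 3 each time)).
Combining the parts gives p=g | q=80.

p=g | q=80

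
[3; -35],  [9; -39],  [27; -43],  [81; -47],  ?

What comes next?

[243; -51]

First value: 3, 9, 27, 81 → 243 (×3 each step).
Second value: −4 each step, so -35, -39, -43, -47 → -51.
Combining the parts gives [243; -51].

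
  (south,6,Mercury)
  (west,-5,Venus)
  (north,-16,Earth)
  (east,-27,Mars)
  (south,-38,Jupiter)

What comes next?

(west,-49,Saturn)

Direction: repeats south → west → north → east; south, west, north, east, south → west.
Second slot goes 6, -5, -16, -27, -38 → -49 (−11 each step).
Planet — runs through the planets Mercury→Neptune: Mercury, Venus, Earth, Mars, Jupiter → Saturn.
Putting it together: (west,-49,Saturn).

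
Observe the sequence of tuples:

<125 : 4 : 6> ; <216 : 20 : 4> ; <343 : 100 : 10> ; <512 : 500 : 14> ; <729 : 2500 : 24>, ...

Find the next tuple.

For the first value, perfect cubes: 5³, 6³, 7³, …: 125, 216, 343, 512, 729 → 1000.
Second value goes 4, 20, 100, 500, 2500 → 12500 (×5 each step).
For the third value, each term is the sum of the two before it: 6, 4, 10, 14, 24 → 38.
Combining the parts gives <1000 : 12500 : 38>.

<1000 : 12500 : 38>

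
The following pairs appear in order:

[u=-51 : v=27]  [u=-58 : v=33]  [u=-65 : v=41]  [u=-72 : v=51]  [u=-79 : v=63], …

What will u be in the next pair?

For the u, −7 each step: -51, -58, -65, -72, -79 → -86.

-86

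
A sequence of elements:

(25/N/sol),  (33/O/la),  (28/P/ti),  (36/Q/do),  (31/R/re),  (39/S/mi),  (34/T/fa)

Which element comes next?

First slot goes 25, 33, 28, 36, 31, 39, 34 → 42 (alternating steps +8, −5, +8, −5, …).
Letter: letters move forward 1 place in the alphabet; N, O, P, Q, R, S, T → U.
Note: sol, la, ti, do, re, mi, fa → sol (runs through the solfège scale do→ti).
Combining the parts gives (42/U/sol).

(42/U/sol)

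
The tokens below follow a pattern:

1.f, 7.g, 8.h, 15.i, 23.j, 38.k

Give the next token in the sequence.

First component goes 1, 7, 8, 15, 23, 38 → 61 (each term is the sum of the two before it).
Letter goes f, g, h, i, j, k → l (letters move forward 1 place in the alphabet).
Putting it together: 61.l.

61.l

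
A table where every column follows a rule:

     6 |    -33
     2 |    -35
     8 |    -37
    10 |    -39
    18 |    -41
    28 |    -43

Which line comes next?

46  -45

First component goes 6, 2, 8, 10, 18, 28 → 46 (each term is the sum of the two before it).
Second component: −2 each step; -33, -35, -37, -39, -41, -43 → -45.
Putting it together: 46  -45.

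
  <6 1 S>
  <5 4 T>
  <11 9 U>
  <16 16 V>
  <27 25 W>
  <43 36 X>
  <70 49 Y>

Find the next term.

<113 64 Z>

First part: each term is the sum of the two before it, so 6, 5, 11, 16, 27, 43, 70 → 113.
Second part — perfect squares: 1², 2², 3², …: 1, 4, 9, 16, 25, 36, 49 → 64.
Letter goes S, T, U, V, W, X, Y → Z (letters move forward 1 place in the alphabet).
Putting it together: <113 64 Z>.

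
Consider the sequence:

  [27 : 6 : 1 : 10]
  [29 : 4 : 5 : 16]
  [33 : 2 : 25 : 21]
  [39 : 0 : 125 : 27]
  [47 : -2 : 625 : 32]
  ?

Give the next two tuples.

[57 : -4 : 3125 : 38], [69 : -6 : 15625 : 43]

First part: differences are 2, 4, 6, … (increasing by 2 each time), so 27, 29, 33, 39, 47 → 57 → 69.
Second part goes 6, 4, 2, 0, -2 → -4 → -6 (−2 each step).
Third part: ×5 each step, so 1, 5, 25, 125, 625 → 3125 → 15625.
Fourth part: alternating steps +6, +5, +6, +5, …, so 10, 16, 21, 27, 32 → 38 → 43.
Putting the parts together: [57 : -4 : 3125 : 38] and then [69 : -6 : 15625 : 43].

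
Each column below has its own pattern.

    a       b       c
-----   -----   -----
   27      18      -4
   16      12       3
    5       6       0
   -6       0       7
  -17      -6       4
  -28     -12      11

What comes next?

Column a goes 27, 16, 5, -6, -17, -28 → -39 (−11 each step).
Column b: −6 each step, so 18, 12, 6, 0, -6, -12 → -18.
Column c — alternating steps +7, −3, +7, −3, …: -4, 3, 0, 7, 4, 11 → 8.
Putting it together: -39  -18  8.

-39  -18  8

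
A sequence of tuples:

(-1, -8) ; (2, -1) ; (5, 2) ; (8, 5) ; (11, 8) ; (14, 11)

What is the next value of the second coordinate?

First coordinate: -1, 2, 5, 8, 11, 14 → 17 (+3 each step).
Second coordinate: -8, -1, 2, 5, 8, 11 → 14 (always the previous value of the first coordinate).

14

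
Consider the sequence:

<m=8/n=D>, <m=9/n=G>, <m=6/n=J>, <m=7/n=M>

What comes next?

For the m, alternating steps +1, −3, +1, −3, …: 8, 9, 6, 7 → 4.
N goes D, G, J, M → P (letters move forward 3 places in the alphabet).
Combining the parts gives <m=4/n=P>.

<m=4/n=P>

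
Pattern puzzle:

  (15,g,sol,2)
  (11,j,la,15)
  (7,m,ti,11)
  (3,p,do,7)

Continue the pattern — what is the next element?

First slot: 15, 11, 7, 3 → -1 (−4 each step).
Letter goes g, j, m, p → s (letters move forward 3 places in the alphabet).
Note: runs through the solfège scale do→ti, so sol, la, ti, do → re.
Fourth slot goes 2, 15, 11, 7 → 3 (always the previous value of the first slot).
Combining the parts gives (-1,s,re,3).

(-1,s,re,3)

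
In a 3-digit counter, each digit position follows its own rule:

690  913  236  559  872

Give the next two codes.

195, 418

For the first digit, +3 each step, mod 10: 6, 9, 2, 5, 8 → 1 → 4.
Second digit: 9, 1, 3, 5, 7 → 9 → 1 (+2 each step, mod 10).
Third digit: 0, 3, 6, 9, 2 → 5 → 8 (+3 each step, mod 10).
So the next two codes are 195 and 418.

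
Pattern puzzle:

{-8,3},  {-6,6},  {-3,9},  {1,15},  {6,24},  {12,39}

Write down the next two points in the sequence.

First coordinate goes -8, -6, -3, 1, 6, 12 → 19 → 27 (differences are 2, 3, 4, … (increasing by 1 each time)).
Second coordinate: each term is the sum of the two before it, so 3, 6, 9, 15, 24, 39 → 63 → 102.
Putting the parts together: {19,63} and then {27,102}.

{19,63}, {27,102}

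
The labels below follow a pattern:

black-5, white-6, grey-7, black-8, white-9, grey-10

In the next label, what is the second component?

Second component: +1 each step, so 5, 6, 7, 8, 9, 10 → 11.

11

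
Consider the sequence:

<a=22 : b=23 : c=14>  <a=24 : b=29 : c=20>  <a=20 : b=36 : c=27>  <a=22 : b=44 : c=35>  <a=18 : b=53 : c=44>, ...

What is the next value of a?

A: alternating steps +2, −4, +2, −4, …, so 22, 24, 20, 22, 18 → 20.
B: differences are 6, 7, 8, … (increasing by 1 each time); 23, 29, 36, 44, 53 → 63.
C: 14, 20, 27, 35, 44 → 54 (always 9 less than the b).

20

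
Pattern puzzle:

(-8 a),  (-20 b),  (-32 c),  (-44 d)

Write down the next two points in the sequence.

First value — −12 each step: -8, -20, -32, -44 → -56 → -68.
Letter: letters move forward 1 place in the alphabet; a, b, c, d → e → f.
Putting the parts together: (-56 e) and then (-68 f).

(-56 e), (-68 f)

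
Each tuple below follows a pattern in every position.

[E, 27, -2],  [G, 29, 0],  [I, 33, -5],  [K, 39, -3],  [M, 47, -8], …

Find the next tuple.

[O, 57, -6]

For the letter, letters move forward 2 places in the alphabet: E, G, I, K, M → O.
Second slot: differences are 2, 4, 6, … (increasing by 2 each time); 27, 29, 33, 39, 47 → 57.
Third slot goes -2, 0, -5, -3, -8 → -6 (alternating steps +2, −5, +2, −5, …).
Putting it together: [O, 57, -6].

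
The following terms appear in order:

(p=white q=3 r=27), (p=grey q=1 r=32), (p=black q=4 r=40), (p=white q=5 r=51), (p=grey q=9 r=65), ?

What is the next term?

(p=black q=14 r=82)

P: repeats white → grey → black, so white, grey, black, white, grey → black.
Q: each term is the sum of the two before it; 3, 1, 4, 5, 9 → 14.
R: differences are 5, 8, 11, … (increasing by 3 each time); 27, 32, 40, 51, 65 → 82.
So the next term is (p=black q=14 r=82).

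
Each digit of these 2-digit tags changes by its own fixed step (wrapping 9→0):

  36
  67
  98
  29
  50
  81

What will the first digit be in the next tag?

1

First digit goes 3, 6, 9, 2, 5, 8 → 1 (+3 each step, mod 10).
For the second digit, +1 each step, mod 10: 6, 7, 8, 9, 0, 1 → 2.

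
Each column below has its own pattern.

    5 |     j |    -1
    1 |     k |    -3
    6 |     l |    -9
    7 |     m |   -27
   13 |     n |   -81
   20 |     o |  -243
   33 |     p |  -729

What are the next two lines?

First component: 5, 1, 6, 7, 13, 20, 33 → 53 → 86 (each term is the sum of the two before it).
For the letter, letters move forward 1 place in the alphabet: j, k, l, m, n, o, p → q → r.
Third component: -1, -3, -9, -27, -81, -243, -729 → -2187 → -6561 (×3 each step).
So the next two lines are 53  q  -2187 and 86  r  -6561.

53  q  -2187; 86  r  -6561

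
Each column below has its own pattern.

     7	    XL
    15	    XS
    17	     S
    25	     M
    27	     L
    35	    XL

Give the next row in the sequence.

First component: 7, 15, 17, 25, 27, 35 → 37 (alternating steps +8, +2, +8, +2, …).
Size: repeats XL → XS → S → M → L; XL, XS, S, M, L, XL → XS.
Combining the parts gives 37  XS.

37  XS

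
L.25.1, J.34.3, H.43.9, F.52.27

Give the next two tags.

D.61.81, B.70.243

Letter: letters move back 2 places in the alphabet, so L, J, H, F → D → B.
Second component: 25, 34, 43, 52 → 61 → 70 (+9 each step).
Third component goes 1, 3, 9, 27 → 81 → 243 (×3 each step).
So the next two tags are D.61.81 and B.70.243.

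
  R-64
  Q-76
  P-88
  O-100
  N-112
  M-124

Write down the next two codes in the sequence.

L-136, K-148

Letter — letters move back 1 place in the alphabet: R, Q, P, O, N, M → L → K.
Second component — +12 each step: 64, 76, 88, 100, 112, 124 → 136 → 148.
So the next two codes are L-136 and K-148.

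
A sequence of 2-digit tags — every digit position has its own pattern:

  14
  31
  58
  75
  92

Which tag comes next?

19

First digit: +2 each step, mod 10; 1, 3, 5, 7, 9 → 1.
Second digit: −3 each step, mod 10, so 4, 1, 8, 5, 2 → 9.
Putting it together: 19.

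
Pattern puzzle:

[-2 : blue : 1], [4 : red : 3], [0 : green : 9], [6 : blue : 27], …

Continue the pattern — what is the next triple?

[2 : red : 81]

First value: alternating steps +6, −4, +6, −4, …; -2, 4, 0, 6 → 2.
Colour: repeats blue → red → green, so blue, red, green, blue → red.
For the third value, ×3 each step: 1, 3, 9, 27 → 81.
So the next triple is [2 : red : 81].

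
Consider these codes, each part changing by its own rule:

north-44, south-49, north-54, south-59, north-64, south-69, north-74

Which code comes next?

Direction goes north, south, north, south, north, south, north → south (alternates north ↔ south).
For the second component, +5 each step: 44, 49, 54, 59, 64, 69, 74 → 79.
So the next code is south-79.

south-79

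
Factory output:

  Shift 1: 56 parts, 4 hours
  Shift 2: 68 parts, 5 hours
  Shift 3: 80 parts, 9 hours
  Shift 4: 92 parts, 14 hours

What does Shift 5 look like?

104 parts, 23 hours

Parts: 56, 68, 80, 92 → 104 (+12 each step).
For the hours, each term is the sum of the two before it: 4, 5, 9, 14 → 23.
Combining the parts gives 104 parts, 23 hours.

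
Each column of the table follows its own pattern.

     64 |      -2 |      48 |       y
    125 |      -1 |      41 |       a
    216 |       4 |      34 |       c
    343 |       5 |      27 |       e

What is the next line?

First component: perfect cubes: 4³, 5³, 6³, …, so 64, 125, 216, 343 → 512.
For the second component, alternating steps +1, +5, +1, +5, …: -2, -1, 4, 5 → 10.
Third component — −7 each step: 48, 41, 34, 27 → 20.
Letter: y, a, c, e → g (letters move forward 2 places in the alphabet, wrapping Z→A).
Combining the parts gives 512  10  20  g.

512  10  20  g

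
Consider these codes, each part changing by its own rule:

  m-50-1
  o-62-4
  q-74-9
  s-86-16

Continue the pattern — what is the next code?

Letter: m, o, q, s → u (letters move forward 2 places in the alphabet).
Second component: +12 each step; 50, 62, 74, 86 → 98.
Third component — perfect squares: 1², 2², 3², …: 1, 4, 9, 16 → 25.
Combining the parts gives u-98-25.

u-98-25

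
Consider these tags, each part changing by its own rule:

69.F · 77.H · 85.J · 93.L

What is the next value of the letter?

N

For the letter, letters move forward 2 places in the alphabet: F, H, J, L → N.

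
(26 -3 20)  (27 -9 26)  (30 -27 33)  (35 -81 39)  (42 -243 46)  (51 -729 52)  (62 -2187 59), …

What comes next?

(75 -6561 65)

First part: differences are 1, 3, 5, … (increasing by 2 each time), so 26, 27, 30, 35, 42, 51, 62 → 75.
Second part: ×3 each step; -3, -9, -27, -81, -243, -729, -2187 → -6561.
Third part: 20, 26, 33, 39, 46, 52, 59 → 65 (alternating steps +6, +7, +6, +7, …).
Putting it together: (75 -6561 65).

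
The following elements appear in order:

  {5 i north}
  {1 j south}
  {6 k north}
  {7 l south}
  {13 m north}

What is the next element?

First slot: 5, 1, 6, 7, 13 → 20 (each term is the sum of the two before it).
For the letter, letters move forward 1 place in the alphabet: i, j, k, l, m → n.
Direction: alternates north ↔ south; north, south, north, south, north → south.
So the next element is {20 n south}.

{20 n south}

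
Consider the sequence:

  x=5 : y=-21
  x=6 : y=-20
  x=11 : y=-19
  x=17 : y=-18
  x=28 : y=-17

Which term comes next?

x=45 : y=-16

X goes 5, 6, 11, 17, 28 → 45 (each term is the sum of the two before it).
Y goes -21, -20, -19, -18, -17 → -16 (+1 each step).
So the next term is x=45 : y=-16.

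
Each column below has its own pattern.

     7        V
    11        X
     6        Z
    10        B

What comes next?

5  D

First component goes 7, 11, 6, 10 → 5 (alternating steps +4, −5, +4, −5, …).
For the letter, letters move forward 2 places in the alphabet, wrapping Z→A: V, X, Z, B → D.
So the next row is 5  D.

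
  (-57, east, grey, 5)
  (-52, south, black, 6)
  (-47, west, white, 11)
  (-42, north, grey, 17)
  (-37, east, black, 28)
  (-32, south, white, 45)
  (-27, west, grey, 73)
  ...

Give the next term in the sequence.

First component: -57, -52, -47, -42, -37, -32, -27 → -22 (+5 each step).
For the direction, repeats east → south → west → north: east, south, west, north, east, south, west → north.
Shade goes grey, black, white, grey, black, white, grey → black (repeats grey → black → white).
Fourth component: each term is the sum of the two before it, so 5, 6, 11, 17, 28, 45, 73 → 118.
So the next term is (-22, north, black, 118).

(-22, north, black, 118)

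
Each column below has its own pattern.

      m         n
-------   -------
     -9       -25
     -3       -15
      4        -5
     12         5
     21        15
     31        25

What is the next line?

42  35

Column m: -9, -3, 4, 12, 21, 31 → 42 (differences are 6, 7, 8, … (increasing by 1 each time)).
Column n: -25, -15, -5, 5, 15, 25 → 35 (+10 each step).
Combining the parts gives 42  35.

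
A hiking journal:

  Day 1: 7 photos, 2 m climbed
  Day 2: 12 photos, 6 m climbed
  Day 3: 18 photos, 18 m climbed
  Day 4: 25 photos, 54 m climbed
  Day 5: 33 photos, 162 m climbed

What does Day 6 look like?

42 photos, 486 m climbed

Photos: 7, 12, 18, 25, 33 → 42 (differences are 5, 6, 7, … (increasing by 1 each time)).
M climbed: ×3 each step; 2, 6, 18, 54, 162 → 486.
Putting it together: 42 photos, 486 m climbed.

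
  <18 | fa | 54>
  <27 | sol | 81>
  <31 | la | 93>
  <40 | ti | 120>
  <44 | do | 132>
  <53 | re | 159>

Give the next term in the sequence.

For the first value, alternating steps +9, +4, +9, +4, …: 18, 27, 31, 40, 44, 53 → 57.
Note: runs through the solfège scale do→ti; fa, sol, la, ti, do, re → mi.
Third value: always 3 × the first value, so 54, 81, 93, 120, 132, 159 → 171.
So the next term is <57 | mi | 171>.

<57 | mi | 171>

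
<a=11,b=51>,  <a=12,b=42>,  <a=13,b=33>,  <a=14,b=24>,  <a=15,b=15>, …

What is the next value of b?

6

B — −9 each step: 51, 42, 33, 24, 15 → 6.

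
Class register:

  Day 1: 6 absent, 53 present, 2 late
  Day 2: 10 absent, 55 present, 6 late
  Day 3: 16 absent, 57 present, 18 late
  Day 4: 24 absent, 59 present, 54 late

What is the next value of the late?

162

Late: ×3 each step; 2, 6, 18, 54 → 162.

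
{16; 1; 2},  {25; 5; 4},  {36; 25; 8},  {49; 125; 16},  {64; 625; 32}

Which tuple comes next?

{81; 3125; 64}

First slot: perfect squares: 4², 5², 6², …; 16, 25, 36, 49, 64 → 81.
For the second slot, ×5 each step: 1, 5, 25, 125, 625 → 3125.
Third slot: 2, 4, 8, 16, 32 → 64 (×2 each step).
So the next tuple is {81; 3125; 64}.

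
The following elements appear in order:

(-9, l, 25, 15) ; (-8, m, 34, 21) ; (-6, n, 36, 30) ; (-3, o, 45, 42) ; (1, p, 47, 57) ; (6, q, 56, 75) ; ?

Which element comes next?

First entry goes -9, -8, -6, -3, 1, 6 → 12 (differences are 1, 2, 3, … (increasing by 1 each time)).
For the letter, letters move forward 1 place in the alphabet: l, m, n, o, p, q → r.
Third entry: alternating steps +9, +2, +9, +2, …, so 25, 34, 36, 45, 47, 56 → 58.
Fourth entry: 15, 21, 30, 42, 57, 75 → 96 (differences are 6, 9, 12, … (increasing by 3 each time)).
Putting it together: (12, r, 58, 96).

(12, r, 58, 96)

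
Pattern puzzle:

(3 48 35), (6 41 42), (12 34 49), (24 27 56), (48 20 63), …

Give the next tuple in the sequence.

First coordinate goes 3, 6, 12, 24, 48 → 96 (×2 each step).
For the second coordinate, −7 each step: 48, 41, 34, 27, 20 → 13.
Third coordinate — together with the second coordinate always sums to 83: 35, 42, 49, 56, 63 → 70.
Combining the parts gives (96 13 70).

(96 13 70)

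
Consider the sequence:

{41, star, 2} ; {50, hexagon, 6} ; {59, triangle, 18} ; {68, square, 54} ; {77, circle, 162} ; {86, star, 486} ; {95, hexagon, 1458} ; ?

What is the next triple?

{104, triangle, 4374}

First component — +9 each step: 41, 50, 59, 68, 77, 86, 95 → 104.
Shape: repeats star → hexagon → triangle → square → circle, so star, hexagon, triangle, square, circle, star, hexagon → triangle.
Third component — ×3 each step: 2, 6, 18, 54, 162, 486, 1458 → 4374.
Putting it together: {104, triangle, 4374}.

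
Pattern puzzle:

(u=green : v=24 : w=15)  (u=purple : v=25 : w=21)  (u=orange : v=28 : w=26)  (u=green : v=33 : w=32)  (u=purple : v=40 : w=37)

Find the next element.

(u=orange : v=49 : w=43)

For the u, repeats green → purple → orange: green, purple, orange, green, purple → orange.
V: 24, 25, 28, 33, 40 → 49 (differences are 1, 3, 5, … (increasing by 2 each time)).
For the w, alternating steps +6, +5, +6, +5, …: 15, 21, 26, 32, 37 → 43.
Putting it together: (u=orange : v=49 : w=43).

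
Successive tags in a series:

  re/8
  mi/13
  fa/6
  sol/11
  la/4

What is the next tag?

ti/9

Note — runs through the solfège scale do→ti: re, mi, fa, sol, la → ti.
Second component: alternating steps +5, −7, +5, −7, …; 8, 13, 6, 11, 4 → 9.
Combining the parts gives ti/9.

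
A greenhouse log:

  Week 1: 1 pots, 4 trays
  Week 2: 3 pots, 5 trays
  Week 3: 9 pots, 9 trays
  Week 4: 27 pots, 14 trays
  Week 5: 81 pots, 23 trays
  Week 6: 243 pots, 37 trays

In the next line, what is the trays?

60

Trays: 4, 5, 9, 14, 23, 37 → 60 (each term is the sum of the two before it).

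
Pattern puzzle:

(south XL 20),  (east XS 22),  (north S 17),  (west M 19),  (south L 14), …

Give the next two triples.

Direction: repeats south → east → north → west; south, east, north, west, south → east → north.
Size: runs through clothing sizes XS→XL, so XL, XS, S, M, L → XL → XS.
Third component: 20, 22, 17, 19, 14 → 16 → 11 (alternating steps +2, −5, +2, −5, …).
Putting the parts together: (east XL 16) and then (north XS 11).

(east XL 16), (north XS 11)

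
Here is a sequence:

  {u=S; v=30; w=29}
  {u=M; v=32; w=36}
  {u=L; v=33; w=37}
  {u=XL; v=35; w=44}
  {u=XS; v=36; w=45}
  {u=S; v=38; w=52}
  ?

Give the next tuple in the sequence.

{u=M; v=39; w=53}

U goes S, M, L, XL, XS, S → M (repeats S → M → L → XL → XS).
V goes 30, 32, 33, 35, 36, 38 → 39 (alternating steps +2, +1, +2, +1, …).
W — alternating steps +7, +1, +7, +1, …: 29, 36, 37, 44, 45, 52 → 53.
Combining the parts gives {u=M; v=39; w=53}.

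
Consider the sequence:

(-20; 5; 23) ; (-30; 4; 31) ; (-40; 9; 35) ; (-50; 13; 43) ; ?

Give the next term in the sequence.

(-60; 22; 47)

First part: −10 each step; -20, -30, -40, -50 → -60.
Second part: each term is the sum of the two before it, so 5, 4, 9, 13 → 22.
Third part: alternating steps +8, +4, +8, +4, …, so 23, 31, 35, 43 → 47.
Combining the parts gives (-60; 22; 47).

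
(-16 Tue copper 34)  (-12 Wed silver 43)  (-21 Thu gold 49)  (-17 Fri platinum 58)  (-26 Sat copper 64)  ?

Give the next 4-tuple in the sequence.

(-22 Sun silver 73)

First coordinate: alternating steps +4, −9, +4, −9, …, so -16, -12, -21, -17, -26 → -22.
Day: runs through the weekdays Mon→Sun; Tue, Wed, Thu, Fri, Sat → Sun.
Metal — repeats copper → silver → gold → platinum: copper, silver, gold, platinum, copper → silver.
Fourth coordinate: 34, 43, 49, 58, 64 → 73 (alternating steps +9, +6, +9, +6, …).
So the next 4-tuple is (-22 Sun silver 73).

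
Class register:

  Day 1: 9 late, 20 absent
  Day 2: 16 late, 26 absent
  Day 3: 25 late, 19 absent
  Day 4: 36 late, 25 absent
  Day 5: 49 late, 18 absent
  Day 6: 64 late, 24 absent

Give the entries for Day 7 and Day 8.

Late: 9, 16, 25, 36, 49, 64 → 81 → 100 (perfect squares: 3², 4², 5², …).
Absent: alternating steps +6, −7, +6, −7, …, so 20, 26, 19, 25, 18, 24 → 17 → 23.
Putting the parts together: 81 late, 17 absent and then 100 late, 23 absent.

81 late, 17 absent; 100 late, 23 absent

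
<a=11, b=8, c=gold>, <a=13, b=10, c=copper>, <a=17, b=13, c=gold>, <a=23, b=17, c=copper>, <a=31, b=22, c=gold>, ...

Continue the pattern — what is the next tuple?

A goes 11, 13, 17, 23, 31 → 41 (differences are 2, 4, 6, … (increasing by 2 each time)).
For the b, differences are 2, 3, 4, … (increasing by 1 each time): 8, 10, 13, 17, 22 → 28.
C: alternates gold ↔ copper, so gold, copper, gold, copper, gold → copper.
Putting it together: <a=41, b=28, c=copper>.

<a=41, b=28, c=copper>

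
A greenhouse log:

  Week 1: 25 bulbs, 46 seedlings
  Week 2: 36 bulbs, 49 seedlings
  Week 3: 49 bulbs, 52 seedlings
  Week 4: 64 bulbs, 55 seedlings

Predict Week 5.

Bulbs: perfect squares: 5², 6², 7², …; 25, 36, 49, 64 → 81.
For the seedlings, +3 each step: 46, 49, 52, 55 → 58.
So the next line is 81 bulbs, 58 seedlings.

81 bulbs, 58 seedlings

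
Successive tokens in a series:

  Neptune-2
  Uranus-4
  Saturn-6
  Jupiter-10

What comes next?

Mars-16

For the planet, runs backward through the planets Mercury→Neptune: Neptune, Uranus, Saturn, Jupiter → Mars.
Second component — each term is the sum of the two before it: 2, 4, 6, 10 → 16.
So the next token is Mars-16.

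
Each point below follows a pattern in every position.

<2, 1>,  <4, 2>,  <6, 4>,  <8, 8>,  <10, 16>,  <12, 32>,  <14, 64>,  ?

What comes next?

<16, 128>

First entry: +2 each step, so 2, 4, 6, 8, 10, 12, 14 → 16.
Second entry: ×2 each step, so 1, 2, 4, 8, 16, 32, 64 → 128.
Combining the parts gives <16, 128>.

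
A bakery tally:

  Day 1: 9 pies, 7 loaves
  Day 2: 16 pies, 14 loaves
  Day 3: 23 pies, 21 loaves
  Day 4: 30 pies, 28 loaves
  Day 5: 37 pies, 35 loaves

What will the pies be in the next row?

For the pies, +7 each step: 9, 16, 23, 30, 37 → 44.
Loaves goes 7, 14, 21, 28, 35 → 42 (always 2 less than the pies).

44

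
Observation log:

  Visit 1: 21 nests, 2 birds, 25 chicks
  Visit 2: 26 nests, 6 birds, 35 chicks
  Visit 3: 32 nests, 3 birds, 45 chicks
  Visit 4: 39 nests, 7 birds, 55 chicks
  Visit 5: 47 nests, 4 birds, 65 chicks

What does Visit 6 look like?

Nests: differences are 5, 6, 7, … (increasing by 1 each time), so 21, 26, 32, 39, 47 → 56.
Birds: 2, 6, 3, 7, 4 → 8 (alternating steps +4, −3, +4, −3, …).
Chicks: +10 each step; 25, 35, 45, 55, 65 → 75.
Putting it together: 56 nests, 8 birds, 75 chicks.

56 nests, 8 birds, 75 chicks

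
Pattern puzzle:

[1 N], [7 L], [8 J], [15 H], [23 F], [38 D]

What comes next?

First value: each term is the sum of the two before it, so 1, 7, 8, 15, 23, 38 → 61.
Letter — letters move back 2 places in the alphabet: N, L, J, H, F, D → B.
So the next pair is [61 B].

[61 B]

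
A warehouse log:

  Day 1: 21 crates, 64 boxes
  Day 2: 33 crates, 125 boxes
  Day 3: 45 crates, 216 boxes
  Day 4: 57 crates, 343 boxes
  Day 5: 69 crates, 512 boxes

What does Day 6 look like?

Crates goes 21, 33, 45, 57, 69 → 81 (+12 each step).
Boxes goes 64, 125, 216, 343, 512 → 729 (perfect cubes: 4³, 5³, 6³, …).
So the next record is 81 crates, 729 boxes.

81 crates, 729 boxes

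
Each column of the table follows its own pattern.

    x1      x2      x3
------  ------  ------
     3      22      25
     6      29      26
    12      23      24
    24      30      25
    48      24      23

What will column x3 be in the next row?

24

Column x3 goes 25, 26, 24, 25, 23 → 24 (alternating steps +1, −2, +1, −2, …).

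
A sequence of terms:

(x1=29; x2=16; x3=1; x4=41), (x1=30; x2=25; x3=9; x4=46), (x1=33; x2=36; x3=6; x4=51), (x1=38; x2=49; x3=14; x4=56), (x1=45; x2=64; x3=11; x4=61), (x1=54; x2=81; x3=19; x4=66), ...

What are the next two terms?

(x1=65; x2=100; x3=16; x4=71), (x1=78; x2=121; x3=24; x4=76)

For the x1, differences are 1, 3, 5, … (increasing by 2 each time): 29, 30, 33, 38, 45, 54 → 65 → 78.
X2: perfect squares: 4², 5², 6², …, so 16, 25, 36, 49, 64, 81 → 100 → 121.
For the x3, alternating steps +8, −3, +8, −3, …: 1, 9, 6, 14, 11, 19 → 16 → 24.
X4: 41, 46, 51, 56, 61, 66 → 71 → 76 (+5 each step).
So the next two terms are (x1=65; x2=100; x3=16; x4=71) and (x1=78; x2=121; x3=24; x4=76).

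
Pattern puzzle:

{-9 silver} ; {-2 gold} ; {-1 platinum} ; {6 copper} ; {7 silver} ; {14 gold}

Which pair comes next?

{15 platinum}

First slot: -9, -2, -1, 6, 7, 14 → 15 (alternating steps +7, +1, +7, +1, …).
Metal: repeats silver → gold → platinum → copper, so silver, gold, platinum, copper, silver, gold → platinum.
Combining the parts gives {15 platinum}.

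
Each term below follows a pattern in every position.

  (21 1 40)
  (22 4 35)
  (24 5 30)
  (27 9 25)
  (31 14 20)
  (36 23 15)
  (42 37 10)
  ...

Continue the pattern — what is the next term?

First coordinate goes 21, 22, 24, 27, 31, 36, 42 → 49 (differences are 1, 2, 3, … (increasing by 1 each time)).
For the second coordinate, each term is the sum of the two before it: 1, 4, 5, 9, 14, 23, 37 → 60.
Third coordinate: 40, 35, 30, 25, 20, 15, 10 → 5 (−5 each step).
Combining the parts gives (49 60 5).

(49 60 5)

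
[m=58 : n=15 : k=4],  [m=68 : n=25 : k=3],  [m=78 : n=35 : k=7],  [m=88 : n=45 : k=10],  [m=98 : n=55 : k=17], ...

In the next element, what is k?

K: each term is the sum of the two before it, so 4, 3, 7, 10, 17 → 27.

27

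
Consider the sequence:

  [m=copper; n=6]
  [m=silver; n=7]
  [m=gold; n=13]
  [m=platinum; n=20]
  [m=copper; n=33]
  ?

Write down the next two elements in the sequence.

M: repeats copper → silver → gold → platinum; copper, silver, gold, platinum, copper → silver → gold.
N: each term is the sum of the two before it, so 6, 7, 13, 20, 33 → 53 → 86.
So the next two elements are [m=silver; n=53] and [m=gold; n=86].

[m=silver; n=53], [m=gold; n=86]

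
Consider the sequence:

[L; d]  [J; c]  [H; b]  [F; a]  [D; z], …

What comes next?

First letter: L, J, H, F, D → B (letters move back 2 places in the alphabet).
Second letter goes d, c, b, a, z → y (letters move back 1 place in the alphabet, wrapping A→Z).
Putting it together: [B; y].

[B; y]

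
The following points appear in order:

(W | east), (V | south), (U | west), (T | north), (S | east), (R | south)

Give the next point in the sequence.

For the letter, letters move back 1 place in the alphabet: W, V, U, T, S, R → Q.
Direction — repeats east → south → west → north: east, south, west, north, east, south → west.
Combining the parts gives (Q | west).

(Q | west)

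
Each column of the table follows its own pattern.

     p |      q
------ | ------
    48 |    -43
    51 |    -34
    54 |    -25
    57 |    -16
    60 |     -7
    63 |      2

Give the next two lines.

66  11; 69  20

Column p: +3 each step, so 48, 51, 54, 57, 60, 63 → 66 → 69.
Column q goes -43, -34, -25, -16, -7, 2 → 11 → 20 (+9 each step).
Putting the parts together: 66  11 and then 69  20.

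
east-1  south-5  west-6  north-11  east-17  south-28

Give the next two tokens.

west-45 then north-73

Direction — repeats east → south → west → north: east, south, west, north, east, south → west → north.
Second component — each term is the sum of the two before it: 1, 5, 6, 11, 17, 28 → 45 → 73.
So the next two tokens are west-45 and north-73.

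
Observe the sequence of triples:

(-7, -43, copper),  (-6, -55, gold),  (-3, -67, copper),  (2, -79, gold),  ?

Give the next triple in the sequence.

First component: differences are 1, 3, 5, … (increasing by 2 each time); -7, -6, -3, 2 → 9.
Second component: −12 each step; -43, -55, -67, -79 → -91.
Metal — alternates copper ↔ gold: copper, gold, copper, gold → copper.
Combining the parts gives (9, -91, copper).

(9, -91, copper)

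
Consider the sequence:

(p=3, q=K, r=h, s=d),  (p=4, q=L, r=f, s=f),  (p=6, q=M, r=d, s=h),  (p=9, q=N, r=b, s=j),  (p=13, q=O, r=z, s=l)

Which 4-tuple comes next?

(p=18, q=P, r=x, s=n)

For the p, differences are 1, 2, 3, … (increasing by 1 each time): 3, 4, 6, 9, 13 → 18.
Q: K, L, M, N, O → P (letters move forward 1 place in the alphabet).
R goes h, f, d, b, z → x (letters move back 2 places in the alphabet, wrapping A→Z).
S — letters move forward 2 places in the alphabet: d, f, h, j, l → n.
Combining the parts gives (p=18, q=P, r=x, s=n).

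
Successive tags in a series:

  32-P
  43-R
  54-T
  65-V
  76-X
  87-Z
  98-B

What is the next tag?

For the first component, +11 each step: 32, 43, 54, 65, 76, 87, 98 → 109.
Letter — letters move forward 2 places in the alphabet, wrapping Z→A: P, R, T, V, X, Z, B → D.
Putting it together: 109-D.

109-D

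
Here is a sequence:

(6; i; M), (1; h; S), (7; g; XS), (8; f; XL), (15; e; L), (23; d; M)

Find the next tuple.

First component: each term is the sum of the two before it; 6, 1, 7, 8, 15, 23 → 38.
Letter: letters move back 1 place in the alphabet, so i, h, g, f, e, d → c.
Size — repeats M → S → XS → XL → L: M, S, XS, XL, L, M → S.
So the next tuple is (38; c; S).

(38; c; S)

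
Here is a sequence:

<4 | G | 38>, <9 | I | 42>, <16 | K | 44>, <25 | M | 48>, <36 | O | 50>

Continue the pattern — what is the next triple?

<49 | Q | 54>

First part goes 4, 9, 16, 25, 36 → 49 (perfect squares: 2², 3², 4², …).
Letter — letters move forward 2 places in the alphabet: G, I, K, M, O → Q.
Third part: alternating steps +4, +2, +4, +2, …, so 38, 42, 44, 48, 50 → 54.
So the next triple is <49 | Q | 54>.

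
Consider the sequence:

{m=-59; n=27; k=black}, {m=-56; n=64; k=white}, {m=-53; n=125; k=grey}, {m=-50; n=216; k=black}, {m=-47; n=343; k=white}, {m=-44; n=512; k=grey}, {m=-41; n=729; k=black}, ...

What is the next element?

{m=-38; n=1000; k=white}

M: +3 each step; -59, -56, -53, -50, -47, -44, -41 → -38.
N goes 27, 64, 125, 216, 343, 512, 729 → 1000 (perfect cubes: 3³, 4³, 5³, …).
K: black, white, grey, black, white, grey, black → white (repeats black → white → grey).
So the next element is {m=-38; n=1000; k=white}.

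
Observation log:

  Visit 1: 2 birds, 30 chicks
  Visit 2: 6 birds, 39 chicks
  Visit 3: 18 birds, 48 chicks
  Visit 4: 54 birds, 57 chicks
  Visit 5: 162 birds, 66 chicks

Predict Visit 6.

486 birds, 75 chicks

Birds — ×3 each step: 2, 6, 18, 54, 162 → 486.
Chicks goes 30, 39, 48, 57, 66 → 75 (+9 each step).
Putting it together: 486 birds, 75 chicks.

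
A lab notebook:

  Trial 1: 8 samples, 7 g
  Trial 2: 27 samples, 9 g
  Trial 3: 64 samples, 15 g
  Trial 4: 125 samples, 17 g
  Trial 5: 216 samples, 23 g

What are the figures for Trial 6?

Samples: perfect cubes: 2³, 3³, 4³, …; 8, 27, 64, 125, 216 → 343.
G goes 7, 9, 15, 17, 23 → 25 (alternating steps +2, +6, +2, +6, …).
So the next row is 343 samples, 25 g.

343 samples, 25 g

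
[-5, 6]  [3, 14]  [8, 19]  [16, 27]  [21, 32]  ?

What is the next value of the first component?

First component — alternating steps +8, +5, +8, +5, …: -5, 3, 8, 16, 21 → 29.
Second component: always 11 more than the first component, so 6, 14, 19, 27, 32 → 40.

29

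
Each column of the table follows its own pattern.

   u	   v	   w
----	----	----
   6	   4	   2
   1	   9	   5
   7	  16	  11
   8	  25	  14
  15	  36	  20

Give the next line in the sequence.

For the column u, each term is the sum of the two before it: 6, 1, 7, 8, 15 → 23.
Column v goes 4, 9, 16, 25, 36 → 49 (perfect squares: 2², 3², 4², …).
Column w: 2, 5, 11, 14, 20 → 23 (alternating steps +3, +6, +3, +6, …).
Combining the parts gives 23  49  23.

23  49  23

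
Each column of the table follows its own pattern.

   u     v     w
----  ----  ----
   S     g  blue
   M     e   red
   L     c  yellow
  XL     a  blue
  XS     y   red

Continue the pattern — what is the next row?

S  w  yellow

Column u — runs through clothing sizes XS→XL: S, M, L, XL, XS → S.
Column v: letters move back 2 places in the alphabet, wrapping A→Z, so g, e, c, a, y → w.
Column w: repeats blue → red → yellow, so blue, red, yellow, blue, red → yellow.
Combining the parts gives S  w  yellow.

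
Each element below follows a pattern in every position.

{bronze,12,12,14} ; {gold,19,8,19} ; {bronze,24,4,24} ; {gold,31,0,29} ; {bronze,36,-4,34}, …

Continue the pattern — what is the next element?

{gold,43,-8,39}

Rank — alternates bronze ↔ gold: bronze, gold, bronze, gold, bronze → gold.
Second component: 12, 19, 24, 31, 36 → 43 (alternating steps +7, +5, +7, +5, …).
Third component: 12, 8, 4, 0, -4 → -8 (−4 each step).
Fourth component — +5 each step: 14, 19, 24, 29, 34 → 39.
So the next element is {gold,43,-8,39}.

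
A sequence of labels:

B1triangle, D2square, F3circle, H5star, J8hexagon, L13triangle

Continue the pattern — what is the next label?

N21square

Letter goes B, D, F, H, J, L → N (letters move forward 2 places in the alphabet).
For the second component, each term is the sum of the two before it: 1, 2, 3, 5, 8, 13 → 21.
Shape: triangle, square, circle, star, hexagon, triangle → square (repeats triangle → square → circle → star → hexagon).
Putting it together: N21square.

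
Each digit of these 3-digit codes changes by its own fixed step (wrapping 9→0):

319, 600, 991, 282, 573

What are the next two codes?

864 then 155

For the first digit, +3 each step, mod 10: 3, 6, 9, 2, 5 → 8 → 1.
Second digit: −1 each step, mod 10; 1, 0, 9, 8, 7 → 6 → 5.
Third digit: +1 each step, mod 10; 9, 0, 1, 2, 3 → 4 → 5.
Putting the parts together: 864 and then 155.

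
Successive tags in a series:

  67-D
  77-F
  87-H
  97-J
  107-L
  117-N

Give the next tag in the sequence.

First component: 67, 77, 87, 97, 107, 117 → 127 (+10 each step).
Letter: letters move forward 2 places in the alphabet, so D, F, H, J, L, N → P.
So the next tag is 127-P.

127-P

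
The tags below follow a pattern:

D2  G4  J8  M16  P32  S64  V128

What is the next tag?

Letter — letters move forward 3 places in the alphabet: D, G, J, M, P, S, V → Y.
Second component: ×2 each step, so 2, 4, 8, 16, 32, 64, 128 → 256.
Putting it together: Y256.

Y256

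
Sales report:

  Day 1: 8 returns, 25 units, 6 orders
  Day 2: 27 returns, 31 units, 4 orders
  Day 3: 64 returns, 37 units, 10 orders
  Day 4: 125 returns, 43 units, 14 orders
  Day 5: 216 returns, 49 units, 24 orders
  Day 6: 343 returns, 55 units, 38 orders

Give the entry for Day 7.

Returns goes 8, 27, 64, 125, 216, 343 → 512 (perfect cubes: 2³, 3³, 4³, …).
For the units, +6 each step: 25, 31, 37, 43, 49, 55 → 61.
Orders: each term is the sum of the two before it; 6, 4, 10, 14, 24, 38 → 62.
Combining the parts gives 512 returns, 61 units, 62 orders.

512 returns, 61 units, 62 orders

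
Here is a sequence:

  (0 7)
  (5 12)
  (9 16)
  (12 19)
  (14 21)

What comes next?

(15 22)

First part goes 0, 5, 9, 12, 14 → 15 (differences are 5, 4, 3, … (decreasing by 1 each time)).
Second part: always 7 more than the first part, so 7, 12, 16, 19, 21 → 22.
Combining the parts gives (15 22).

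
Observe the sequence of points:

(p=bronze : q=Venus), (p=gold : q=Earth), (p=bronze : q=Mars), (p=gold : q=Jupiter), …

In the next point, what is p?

bronze

P — alternates bronze ↔ gold: bronze, gold, bronze, gold → bronze.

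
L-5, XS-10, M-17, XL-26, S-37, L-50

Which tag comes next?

Size: repeats L → XS → M → XL → S, so L, XS, M, XL, S, L → XS.
Second component goes 5, 10, 17, 26, 37, 50 → 65 (differences are 5, 7, 9, … (increasing by 2 each time)).
So the next tag is XS-65.

XS-65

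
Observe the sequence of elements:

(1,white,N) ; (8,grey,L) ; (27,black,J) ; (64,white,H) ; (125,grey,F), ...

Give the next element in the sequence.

(216,black,D)

First component: perfect cubes: 1³, 2³, 3³, …, so 1, 8, 27, 64, 125 → 216.
Shade — repeats white → grey → black: white, grey, black, white, grey → black.
Letter: letters move back 2 places in the alphabet, so N, L, J, H, F → D.
So the next element is (216,black,D).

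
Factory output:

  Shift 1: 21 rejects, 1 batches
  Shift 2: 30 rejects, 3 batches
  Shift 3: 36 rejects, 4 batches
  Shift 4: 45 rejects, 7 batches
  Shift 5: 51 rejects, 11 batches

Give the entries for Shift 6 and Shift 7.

60 rejects, 18 batches; 66 rejects, 29 batches

For the rejects, alternating steps +9, +6, +9, +6, …: 21, 30, 36, 45, 51 → 60 → 66.
Batches: 1, 3, 4, 7, 11 → 18 → 29 (each term is the sum of the two before it).
Putting the parts together: 60 rejects, 18 batches and then 66 rejects, 29 batches.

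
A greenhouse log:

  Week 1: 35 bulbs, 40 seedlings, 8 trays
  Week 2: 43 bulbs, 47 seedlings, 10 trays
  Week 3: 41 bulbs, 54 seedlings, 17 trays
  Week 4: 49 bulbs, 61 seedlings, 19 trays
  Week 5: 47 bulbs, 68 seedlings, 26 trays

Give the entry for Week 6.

55 bulbs, 75 seedlings, 28 trays

Bulbs: alternating steps +8, −2, +8, −2, …, so 35, 43, 41, 49, 47 → 55.
Seedlings: +7 each step; 40, 47, 54, 61, 68 → 75.
For the trays, alternating steps +2, +7, +2, +7, …: 8, 10, 17, 19, 26 → 28.
Putting it together: 55 bulbs, 75 seedlings, 28 trays.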